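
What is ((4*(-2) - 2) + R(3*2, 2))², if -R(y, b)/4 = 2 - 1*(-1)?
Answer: 484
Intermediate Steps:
R(y, b) = -12 (R(y, b) = -4*(2 - 1*(-1)) = -4*(2 + 1) = -4*3 = -12)
((4*(-2) - 2) + R(3*2, 2))² = ((4*(-2) - 2) - 12)² = ((-8 - 2) - 12)² = (-10 - 12)² = (-22)² = 484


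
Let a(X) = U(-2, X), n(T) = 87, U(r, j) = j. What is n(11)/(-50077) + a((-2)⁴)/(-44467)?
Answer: -4669861/2226773959 ≈ -0.0020971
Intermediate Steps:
a(X) = X
n(11)/(-50077) + a((-2)⁴)/(-44467) = 87/(-50077) + (-2)⁴/(-44467) = 87*(-1/50077) + 16*(-1/44467) = -87/50077 - 16/44467 = -4669861/2226773959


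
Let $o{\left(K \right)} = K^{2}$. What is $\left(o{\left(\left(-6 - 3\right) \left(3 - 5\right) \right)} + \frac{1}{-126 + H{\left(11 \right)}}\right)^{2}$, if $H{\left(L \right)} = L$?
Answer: $\frac{1388233081}{13225} \approx 1.0497 \cdot 10^{5}$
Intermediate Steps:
$\left(o{\left(\left(-6 - 3\right) \left(3 - 5\right) \right)} + \frac{1}{-126 + H{\left(11 \right)}}\right)^{2} = \left(\left(\left(-6 - 3\right) \left(3 - 5\right)\right)^{2} + \frac{1}{-126 + 11}\right)^{2} = \left(\left(\left(-9\right) \left(-2\right)\right)^{2} + \frac{1}{-115}\right)^{2} = \left(18^{2} - \frac{1}{115}\right)^{2} = \left(324 - \frac{1}{115}\right)^{2} = \left(\frac{37259}{115}\right)^{2} = \frac{1388233081}{13225}$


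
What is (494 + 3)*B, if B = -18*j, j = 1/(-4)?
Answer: 4473/2 ≈ 2236.5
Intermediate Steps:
j = -¼ ≈ -0.25000
B = 9/2 (B = -18*(-¼) = 9/2 ≈ 4.5000)
(494 + 3)*B = (494 + 3)*(9/2) = 497*(9/2) = 4473/2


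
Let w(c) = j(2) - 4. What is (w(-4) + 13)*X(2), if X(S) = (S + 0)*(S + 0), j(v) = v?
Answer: 44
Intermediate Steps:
X(S) = S² (X(S) = S*S = S²)
w(c) = -2 (w(c) = 2 - 4 = -2)
(w(-4) + 13)*X(2) = (-2 + 13)*2² = 11*4 = 44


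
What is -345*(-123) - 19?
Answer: 42416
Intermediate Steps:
-345*(-123) - 19 = 42435 - 19 = 42416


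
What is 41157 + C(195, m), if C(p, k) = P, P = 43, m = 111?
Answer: 41200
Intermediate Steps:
C(p, k) = 43
41157 + C(195, m) = 41157 + 43 = 41200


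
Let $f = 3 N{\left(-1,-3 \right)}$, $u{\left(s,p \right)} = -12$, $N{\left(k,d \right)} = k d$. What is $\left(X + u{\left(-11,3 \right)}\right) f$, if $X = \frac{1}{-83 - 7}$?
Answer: $- \frac{1081}{10} \approx -108.1$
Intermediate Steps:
$N{\left(k,d \right)} = d k$
$f = 9$ ($f = 3 \left(\left(-3\right) \left(-1\right)\right) = 3 \cdot 3 = 9$)
$X = - \frac{1}{90}$ ($X = \frac{1}{-90} = - \frac{1}{90} \approx -0.011111$)
$\left(X + u{\left(-11,3 \right)}\right) f = \left(- \frac{1}{90} - 12\right) 9 = \left(- \frac{1081}{90}\right) 9 = - \frac{1081}{10}$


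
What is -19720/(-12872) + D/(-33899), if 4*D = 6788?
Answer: 80830562/54543491 ≈ 1.4819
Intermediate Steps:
D = 1697 (D = (¼)*6788 = 1697)
-19720/(-12872) + D/(-33899) = -19720/(-12872) + 1697/(-33899) = -19720*(-1/12872) + 1697*(-1/33899) = 2465/1609 - 1697/33899 = 80830562/54543491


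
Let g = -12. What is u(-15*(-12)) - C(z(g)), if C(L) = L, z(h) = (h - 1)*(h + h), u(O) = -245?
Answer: -557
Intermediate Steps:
z(h) = 2*h*(-1 + h) (z(h) = (-1 + h)*(2*h) = 2*h*(-1 + h))
u(-15*(-12)) - C(z(g)) = -245 - 2*(-12)*(-1 - 12) = -245 - 2*(-12)*(-13) = -245 - 1*312 = -245 - 312 = -557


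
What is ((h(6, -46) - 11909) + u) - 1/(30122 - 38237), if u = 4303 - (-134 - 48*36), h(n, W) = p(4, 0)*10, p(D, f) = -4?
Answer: -46937159/8115 ≈ -5784.0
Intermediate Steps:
h(n, W) = -40 (h(n, W) = -4*10 = -40)
u = 6165 (u = 4303 - (-134 - 1728) = 4303 - 1*(-1862) = 4303 + 1862 = 6165)
((h(6, -46) - 11909) + u) - 1/(30122 - 38237) = ((-40 - 11909) + 6165) - 1/(30122 - 38237) = (-11949 + 6165) - 1/(-8115) = -5784 - 1*(-1/8115) = -5784 + 1/8115 = -46937159/8115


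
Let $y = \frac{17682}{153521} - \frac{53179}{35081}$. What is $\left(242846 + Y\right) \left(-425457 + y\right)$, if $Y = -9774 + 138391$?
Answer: $- \frac{851162380220631769662}{5385670201} \approx -1.5804 \cdot 10^{11}$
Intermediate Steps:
$y = - \frac{7543791017}{5385670201}$ ($y = 17682 \cdot \frac{1}{153521} - \frac{53179}{35081} = \frac{17682}{153521} - \frac{53179}{35081} = - \frac{7543791017}{5385670201} \approx -1.4007$)
$Y = 128617$
$\left(242846 + Y\right) \left(-425457 + y\right) = \left(242846 + 128617\right) \left(-425457 - \frac{7543791017}{5385670201}\right) = 371463 \left(- \frac{2291378630497874}{5385670201}\right) = - \frac{851162380220631769662}{5385670201}$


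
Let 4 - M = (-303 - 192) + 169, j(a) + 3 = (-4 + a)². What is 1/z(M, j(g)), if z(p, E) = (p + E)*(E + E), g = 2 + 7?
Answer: 1/15488 ≈ 6.4566e-5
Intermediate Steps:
g = 9
j(a) = -3 + (-4 + a)²
M = 330 (M = 4 - ((-303 - 192) + 169) = 4 - (-495 + 169) = 4 - 1*(-326) = 4 + 326 = 330)
z(p, E) = 2*E*(E + p) (z(p, E) = (E + p)*(2*E) = 2*E*(E + p))
1/z(M, j(g)) = 1/(2*(-3 + (-4 + 9)²)*((-3 + (-4 + 9)²) + 330)) = 1/(2*(-3 + 5²)*((-3 + 5²) + 330)) = 1/(2*(-3 + 25)*((-3 + 25) + 330)) = 1/(2*22*(22 + 330)) = 1/(2*22*352) = 1/15488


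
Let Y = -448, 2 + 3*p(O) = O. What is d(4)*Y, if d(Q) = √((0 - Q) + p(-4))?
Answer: -448*I*√6 ≈ -1097.4*I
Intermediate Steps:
p(O) = -⅔ + O/3
d(Q) = √(-2 - Q) (d(Q) = √((0 - Q) + (-⅔ + (⅓)*(-4))) = √(-Q + (-⅔ - 4/3)) = √(-Q - 2) = √(-2 - Q))
d(4)*Y = √(-2 - 1*4)*(-448) = √(-2 - 4)*(-448) = √(-6)*(-448) = (I*√6)*(-448) = -448*I*√6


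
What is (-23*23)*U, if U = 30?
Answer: -15870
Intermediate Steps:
(-23*23)*U = -23*23*30 = -529*30 = -15870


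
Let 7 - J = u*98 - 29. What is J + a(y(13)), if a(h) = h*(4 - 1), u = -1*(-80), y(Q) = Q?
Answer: -7765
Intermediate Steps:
u = 80
a(h) = 3*h (a(h) = h*3 = 3*h)
J = -7804 (J = 7 - (80*98 - 29) = 7 - (7840 - 29) = 7 - 1*7811 = 7 - 7811 = -7804)
J + a(y(13)) = -7804 + 3*13 = -7804 + 39 = -7765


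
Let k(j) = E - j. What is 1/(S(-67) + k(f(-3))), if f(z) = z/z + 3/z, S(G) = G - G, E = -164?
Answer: -1/164 ≈ -0.0060976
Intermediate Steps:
S(G) = 0
f(z) = 1 + 3/z
k(j) = -164 - j
1/(S(-67) + k(f(-3))) = 1/(0 + (-164 - (3 - 3)/(-3))) = 1/(0 + (-164 - (-1)*0/3)) = 1/(0 + (-164 - 1*0)) = 1/(0 + (-164 + 0)) = 1/(0 - 164) = 1/(-164) = -1/164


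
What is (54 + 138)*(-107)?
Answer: -20544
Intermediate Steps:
(54 + 138)*(-107) = 192*(-107) = -20544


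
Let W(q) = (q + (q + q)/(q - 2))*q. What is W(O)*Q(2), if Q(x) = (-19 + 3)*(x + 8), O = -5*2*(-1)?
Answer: -20000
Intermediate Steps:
O = 10 (O = -10*(-1) = 10)
W(q) = q*(q + 2*q/(-2 + q)) (W(q) = (q + (2*q)/(-2 + q))*q = (q + 2*q/(-2 + q))*q = q*(q + 2*q/(-2 + q)))
Q(x) = -128 - 16*x (Q(x) = -16*(8 + x) = -128 - 16*x)
W(O)*Q(2) = (10³/(-2 + 10))*(-128 - 16*2) = (1000/8)*(-128 - 32) = (1000*(⅛))*(-160) = 125*(-160) = -20000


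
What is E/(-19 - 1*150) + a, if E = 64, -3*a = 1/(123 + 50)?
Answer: -33385/87711 ≈ -0.38062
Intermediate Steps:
a = -1/519 (a = -1/(3*(123 + 50)) = -⅓/173 = -⅓*1/173 = -1/519 ≈ -0.0019268)
E/(-19 - 1*150) + a = 64/(-19 - 1*150) - 1/519 = 64/(-19 - 150) - 1/519 = 64/(-169) - 1/519 = 64*(-1/169) - 1/519 = -64/169 - 1/519 = -33385/87711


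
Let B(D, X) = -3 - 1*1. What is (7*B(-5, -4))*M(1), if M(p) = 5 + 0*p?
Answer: -140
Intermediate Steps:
B(D, X) = -4 (B(D, X) = -3 - 1 = -4)
M(p) = 5 (M(p) = 5 + 0 = 5)
(7*B(-5, -4))*M(1) = (7*(-4))*5 = -28*5 = -140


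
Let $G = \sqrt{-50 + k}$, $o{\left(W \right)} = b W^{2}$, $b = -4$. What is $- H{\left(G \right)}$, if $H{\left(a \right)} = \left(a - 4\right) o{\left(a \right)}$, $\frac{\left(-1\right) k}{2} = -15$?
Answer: $320 - 160 i \sqrt{5} \approx 320.0 - 357.77 i$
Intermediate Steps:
$o{\left(W \right)} = - 4 W^{2}$
$k = 30$ ($k = \left(-2\right) \left(-15\right) = 30$)
$G = 2 i \sqrt{5}$ ($G = \sqrt{-50 + 30} = \sqrt{-20} = 2 i \sqrt{5} \approx 4.4721 i$)
$H{\left(a \right)} = - 4 a^{2} \left(-4 + a\right)$ ($H{\left(a \right)} = \left(a - 4\right) \left(- 4 a^{2}\right) = \left(-4 + a\right) \left(- 4 a^{2}\right) = - 4 a^{2} \left(-4 + a\right)$)
$- H{\left(G \right)} = - 4 \left(2 i \sqrt{5}\right)^{2} \left(4 - 2 i \sqrt{5}\right) = - 4 \left(-20\right) \left(4 - 2 i \sqrt{5}\right) = - (-320 + 160 i \sqrt{5}) = 320 - 160 i \sqrt{5}$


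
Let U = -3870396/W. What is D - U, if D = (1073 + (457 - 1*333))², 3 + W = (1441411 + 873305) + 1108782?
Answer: 1635072772617/1141165 ≈ 1.4328e+6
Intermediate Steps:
W = 3423495 (W = -3 + ((1441411 + 873305) + 1108782) = -3 + (2314716 + 1108782) = -3 + 3423498 = 3423495)
U = -1290132/1141165 (U = -3870396/3423495 = -3870396*1/3423495 = -1290132/1141165 ≈ -1.1305)
D = 1432809 (D = (1073 + (457 - 333))² = (1073 + 124)² = 1197² = 1432809)
D - U = 1432809 - 1*(-1290132/1141165) = 1432809 + 1290132/1141165 = 1635072772617/1141165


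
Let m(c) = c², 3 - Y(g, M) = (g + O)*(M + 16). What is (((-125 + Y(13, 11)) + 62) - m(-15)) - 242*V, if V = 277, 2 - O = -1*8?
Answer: -67940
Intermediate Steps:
O = 10 (O = 2 - (-1)*8 = 2 - 1*(-8) = 2 + 8 = 10)
Y(g, M) = 3 - (10 + g)*(16 + M) (Y(g, M) = 3 - (g + 10)*(M + 16) = 3 - (10 + g)*(16 + M))
(((-125 + Y(13, 11)) + 62) - m(-15)) - 242*V = (((-125 + (-157 - 16*13 - 10*11 - 1*11*13)) + 62) - 1*(-15)²) - 242*277 = (((-125 + (-157 - 208 - 110 - 143)) + 62) - 1*225) - 67034 = (((-125 - 618) + 62) - 225) - 67034 = ((-743 + 62) - 225) - 67034 = (-681 - 225) - 67034 = -906 - 67034 = -67940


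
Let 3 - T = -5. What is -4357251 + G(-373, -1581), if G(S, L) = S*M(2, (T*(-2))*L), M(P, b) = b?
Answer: -13792659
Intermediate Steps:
T = 8 (T = 3 - 1*(-5) = 3 + 5 = 8)
G(S, L) = -16*L*S (G(S, L) = S*((8*(-2))*L) = S*(-16*L) = -16*L*S)
-4357251 + G(-373, -1581) = -4357251 - 16*(-1581)*(-373) = -4357251 - 9435408 = -13792659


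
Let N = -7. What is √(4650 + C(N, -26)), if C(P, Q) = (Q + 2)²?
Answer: √5226 ≈ 72.291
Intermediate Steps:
C(P, Q) = (2 + Q)²
√(4650 + C(N, -26)) = √(4650 + (2 - 26)²) = √(4650 + (-24)²) = √(4650 + 576) = √5226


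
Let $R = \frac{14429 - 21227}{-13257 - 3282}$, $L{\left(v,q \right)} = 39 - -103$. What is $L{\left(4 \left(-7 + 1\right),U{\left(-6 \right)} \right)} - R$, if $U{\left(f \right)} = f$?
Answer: $\frac{780580}{5513} \approx 141.59$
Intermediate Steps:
$L{\left(v,q \right)} = 142$ ($L{\left(v,q \right)} = 39 + 103 = 142$)
$R = \frac{2266}{5513}$ ($R = - \frac{6798}{-16539} = \left(-6798\right) \left(- \frac{1}{16539}\right) = \frac{2266}{5513} \approx 0.41103$)
$L{\left(4 \left(-7 + 1\right),U{\left(-6 \right)} \right)} - R = 142 - \frac{2266}{5513} = \frac{780580}{5513}$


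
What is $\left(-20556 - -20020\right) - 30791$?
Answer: $-31327$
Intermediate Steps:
$\left(-20556 - -20020\right) - 30791 = \left(-20556 + 20020\right) - 30791 = -536 - 30791 = -31327$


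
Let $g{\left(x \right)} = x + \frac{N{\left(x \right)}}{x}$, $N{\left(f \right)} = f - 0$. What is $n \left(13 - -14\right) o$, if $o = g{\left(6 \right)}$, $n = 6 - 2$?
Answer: $756$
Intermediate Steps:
$n = 4$
$N{\left(f \right)} = f$ ($N{\left(f \right)} = f + 0 = f$)
$g{\left(x \right)} = 1 + x$ ($g{\left(x \right)} = x + \frac{x}{x} = x + 1 = 1 + x$)
$o = 7$ ($o = 1 + 6 = 7$)
$n \left(13 - -14\right) o = 4 \left(13 - -14\right) 7 = 4 \left(13 + 14\right) 7 = 4 \cdot 27 \cdot 7 = 108 \cdot 7 = 756$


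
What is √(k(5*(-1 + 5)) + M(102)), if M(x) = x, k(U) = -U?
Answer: √82 ≈ 9.0554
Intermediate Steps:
√(k(5*(-1 + 5)) + M(102)) = √(-5*(-1 + 5) + 102) = √(-5*4 + 102) = √(-1*20 + 102) = √(-20 + 102) = √82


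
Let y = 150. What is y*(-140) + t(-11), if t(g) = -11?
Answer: -21011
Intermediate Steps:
y*(-140) + t(-11) = 150*(-140) - 11 = -21000 - 11 = -21011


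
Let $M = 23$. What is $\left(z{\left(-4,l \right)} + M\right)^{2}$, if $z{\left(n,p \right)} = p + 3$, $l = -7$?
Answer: $361$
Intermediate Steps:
$z{\left(n,p \right)} = 3 + p$
$\left(z{\left(-4,l \right)} + M\right)^{2} = \left(\left(3 - 7\right) + 23\right)^{2} = \left(-4 + 23\right)^{2} = 19^{2} = 361$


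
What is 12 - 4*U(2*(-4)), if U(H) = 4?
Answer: -4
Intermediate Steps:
12 - 4*U(2*(-4)) = 12 - 4*4 = 12 - 16 = -4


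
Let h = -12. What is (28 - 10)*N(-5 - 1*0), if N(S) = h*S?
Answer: 1080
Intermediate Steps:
N(S) = -12*S
(28 - 10)*N(-5 - 1*0) = (28 - 10)*(-12*(-5 - 1*0)) = 18*(-12*(-5 + 0)) = 18*(-12*(-5)) = 18*60 = 1080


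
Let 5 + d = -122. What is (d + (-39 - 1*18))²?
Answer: 33856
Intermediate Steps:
d = -127 (d = -5 - 122 = -127)
(d + (-39 - 1*18))² = (-127 + (-39 - 1*18))² = (-127 + (-39 - 18))² = (-127 - 57)² = (-184)² = 33856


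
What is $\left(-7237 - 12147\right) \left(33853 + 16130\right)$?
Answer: $-968870472$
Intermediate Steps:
$\left(-7237 - 12147\right) \left(33853 + 16130\right) = \left(-19384\right) 49983 = -968870472$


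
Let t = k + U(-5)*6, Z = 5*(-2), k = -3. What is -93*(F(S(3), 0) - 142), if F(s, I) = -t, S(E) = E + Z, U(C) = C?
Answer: 10137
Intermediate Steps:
Z = -10
t = -33 (t = -3 - 5*6 = -3 - 30 = -33)
S(E) = -10 + E (S(E) = E - 10 = -10 + E)
F(s, I) = 33 (F(s, I) = -1*(-33) = 33)
-93*(F(S(3), 0) - 142) = -93*(33 - 142) = -93*(-109) = 10137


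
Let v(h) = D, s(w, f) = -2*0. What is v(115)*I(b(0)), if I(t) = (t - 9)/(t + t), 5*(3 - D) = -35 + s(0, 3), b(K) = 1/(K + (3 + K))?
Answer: -130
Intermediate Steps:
b(K) = 1/(3 + 2*K)
s(w, f) = 0
D = 10 (D = 3 - (-35 + 0)/5 = 3 - ⅕*(-35) = 3 + 7 = 10)
v(h) = 10
I(t) = (-9 + t)/(2*t) (I(t) = (-9 + t)/((2*t)) = (-9 + t)*(1/(2*t)) = (-9 + t)/(2*t))
v(115)*I(b(0)) = 10*((-9 + 1/(3 + 2*0))/(2*(1/(3 + 2*0)))) = 10*((-9 + 1/(3 + 0))/(2*(1/(3 + 0)))) = 10*((-9 + 1/3)/(2*(1/3))) = 10*((-9 + ⅓)/(2*(⅓))) = 10*((½)*3*(-26/3)) = 10*(-13) = -130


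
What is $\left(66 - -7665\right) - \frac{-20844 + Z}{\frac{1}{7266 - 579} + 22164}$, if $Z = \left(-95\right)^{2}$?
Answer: $\frac{1145895715692}{148210669} \approx 7731.5$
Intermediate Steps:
$Z = 9025$
$\left(66 - -7665\right) - \frac{-20844 + Z}{\frac{1}{7266 - 579} + 22164} = \left(66 - -7665\right) - \frac{-20844 + 9025}{\frac{1}{7266 - 579} + 22164} = \left(66 + 7665\right) - - \frac{11819}{\frac{1}{6687} + 22164} = 7731 - - \frac{11819}{\frac{1}{6687} + 22164} = 7731 - - \frac{11819}{\frac{148210669}{6687}} = 7731 - \left(-11819\right) \frac{6687}{148210669} = 7731 - - \frac{79033653}{148210669} = 7731 + \frac{79033653}{148210669} = \frac{1145895715692}{148210669}$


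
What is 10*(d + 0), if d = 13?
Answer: 130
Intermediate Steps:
10*(d + 0) = 10*(13 + 0) = 10*13 = 130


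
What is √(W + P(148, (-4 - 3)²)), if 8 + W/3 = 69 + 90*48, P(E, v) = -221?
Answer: √12922 ≈ 113.67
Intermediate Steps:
W = 13143 (W = -24 + 3*(69 + 90*48) = -24 + 3*(69 + 4320) = -24 + 3*4389 = -24 + 13167 = 13143)
√(W + P(148, (-4 - 3)²)) = √(13143 - 221) = √12922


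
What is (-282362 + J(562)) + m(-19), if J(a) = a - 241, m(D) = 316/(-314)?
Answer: -44280595/157 ≈ -2.8204e+5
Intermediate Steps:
m(D) = -158/157 (m(D) = 316*(-1/314) = -158/157)
J(a) = -241 + a
(-282362 + J(562)) + m(-19) = (-282362 + (-241 + 562)) - 158/157 = (-282362 + 321) - 158/157 = -282041 - 158/157 = -44280595/157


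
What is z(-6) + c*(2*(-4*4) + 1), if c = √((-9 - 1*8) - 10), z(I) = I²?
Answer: 36 - 93*I*√3 ≈ 36.0 - 161.08*I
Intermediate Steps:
c = 3*I*√3 (c = √((-9 - 8) - 10) = √(-17 - 10) = √(-27) = 3*I*√3 ≈ 5.1962*I)
z(-6) + c*(2*(-4*4) + 1) = (-6)² + (3*I*√3)*(2*(-4*4) + 1) = 36 + (3*I*√3)*(2*(-16) + 1) = 36 + (3*I*√3)*(-32 + 1) = 36 + (3*I*√3)*(-31) = 36 - 93*I*√3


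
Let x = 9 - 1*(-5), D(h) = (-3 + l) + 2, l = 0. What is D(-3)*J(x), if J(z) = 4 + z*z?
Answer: -200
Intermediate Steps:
D(h) = -1 (D(h) = (-3 + 0) + 2 = -3 + 2 = -1)
x = 14 (x = 9 + 5 = 14)
J(z) = 4 + z²
D(-3)*J(x) = -(4 + 14²) = -(4 + 196) = -1*200 = -200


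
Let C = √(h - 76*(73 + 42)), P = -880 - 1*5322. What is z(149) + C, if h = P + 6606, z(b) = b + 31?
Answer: 180 + 4*I*√521 ≈ 180.0 + 91.302*I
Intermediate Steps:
P = -6202 (P = -880 - 5322 = -6202)
z(b) = 31 + b
h = 404 (h = -6202 + 6606 = 404)
C = 4*I*√521 (C = √(404 - 76*(73 + 42)) = √(404 - 76*115) = √(404 - 8740) = √(-8336) = 4*I*√521 ≈ 91.302*I)
z(149) + C = (31 + 149) + 4*I*√521 = 180 + 4*I*√521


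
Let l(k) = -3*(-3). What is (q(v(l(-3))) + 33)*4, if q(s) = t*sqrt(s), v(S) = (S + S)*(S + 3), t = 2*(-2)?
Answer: 132 - 96*sqrt(6) ≈ -103.15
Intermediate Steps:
t = -4
l(k) = 9
v(S) = 2*S*(3 + S) (v(S) = (2*S)*(3 + S) = 2*S*(3 + S))
q(s) = -4*sqrt(s)
(q(v(l(-3))) + 33)*4 = (-4*3*sqrt(2)*sqrt(3 + 9) + 33)*4 = (-4*6*sqrt(6) + 33)*4 = (-24*sqrt(6) + 33)*4 = (33 - 24*sqrt(6))*4 = 132 - 96*sqrt(6)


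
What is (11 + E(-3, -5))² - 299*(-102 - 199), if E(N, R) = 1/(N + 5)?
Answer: 360525/4 ≈ 90131.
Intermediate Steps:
E(N, R) = 1/(5 + N)
(11 + E(-3, -5))² - 299*(-102 - 199) = (11 + 1/(5 - 3))² - 299*(-102 - 199) = (11 + 1/2)² - 299*(-301) = (11 + ½)² + 89999 = (23/2)² + 89999 = 529/4 + 89999 = 360525/4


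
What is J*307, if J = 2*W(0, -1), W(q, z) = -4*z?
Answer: 2456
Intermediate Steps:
J = 8 (J = 2*(-4*(-1)) = 2*4 = 8)
J*307 = 8*307 = 2456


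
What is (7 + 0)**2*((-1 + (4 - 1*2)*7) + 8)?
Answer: 1029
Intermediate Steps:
(7 + 0)**2*((-1 + (4 - 1*2)*7) + 8) = 7**2*((-1 + (4 - 2)*7) + 8) = 49*((-1 + 2*7) + 8) = 49*((-1 + 14) + 8) = 49*(13 + 8) = 49*21 = 1029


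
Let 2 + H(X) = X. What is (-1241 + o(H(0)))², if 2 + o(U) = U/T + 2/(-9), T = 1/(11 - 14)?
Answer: 123988225/81 ≈ 1.5307e+6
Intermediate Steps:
H(X) = -2 + X
T = -⅓ (T = 1/(-3) = -⅓ ≈ -0.33333)
o(U) = -20/9 - 3*U (o(U) = -2 + (U/(-⅓) + 2/(-9)) = -2 + (U*(-3) + 2*(-⅑)) = -2 + (-3*U - 2/9) = -2 + (-2/9 - 3*U) = -20/9 - 3*U)
(-1241 + o(H(0)))² = (-1241 + (-20/9 - 3*(-2 + 0)))² = (-1241 + (-20/9 - 3*(-2)))² = (-1241 + (-20/9 + 6))² = (-1241 + 34/9)² = (-11135/9)² = 123988225/81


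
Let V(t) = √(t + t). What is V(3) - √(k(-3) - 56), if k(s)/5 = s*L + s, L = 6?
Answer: √6 - I*√161 ≈ 2.4495 - 12.689*I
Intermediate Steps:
k(s) = 35*s (k(s) = 5*(s*6 + s) = 5*(6*s + s) = 5*(7*s) = 35*s)
V(t) = √2*√t (V(t) = √(2*t) = √2*√t)
V(3) - √(k(-3) - 56) = √2*√3 - √(35*(-3) - 56) = √6 - √(-105 - 56) = √6 - √(-161) = √6 - I*√161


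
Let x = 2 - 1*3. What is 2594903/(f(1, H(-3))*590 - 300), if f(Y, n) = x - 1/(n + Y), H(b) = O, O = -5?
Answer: -5189806/1485 ≈ -3494.8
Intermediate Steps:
x = -1 (x = 2 - 3 = -1)
H(b) = -5
f(Y, n) = -1 - 1/(Y + n) (f(Y, n) = -1 - 1/(n + Y) = -1 - 1/(Y + n))
2594903/(f(1, H(-3))*590 - 300) = 2594903/(((-1 - 1*1 - 1*(-5))/(1 - 5))*590 - 300) = 2594903/(((-1 - 1 + 5)/(-4))*590 - 300) = 2594903/(-1/4*3*590 - 300) = 2594903/(-3/4*590 - 300) = 2594903/(-885/2 - 300) = 2594903/(-1485/2) = 2594903*(-2/1485) = -5189806/1485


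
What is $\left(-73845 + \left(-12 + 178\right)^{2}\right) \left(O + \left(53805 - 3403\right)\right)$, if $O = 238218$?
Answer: $-13359931180$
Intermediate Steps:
$\left(-73845 + \left(-12 + 178\right)^{2}\right) \left(O + \left(53805 - 3403\right)\right) = \left(-73845 + \left(-12 + 178\right)^{2}\right) \left(238218 + \left(53805 - 3403\right)\right) = \left(-73845 + 166^{2}\right) \left(238218 + 50402\right) = \left(-73845 + 27556\right) 288620 = \left(-46289\right) 288620 = -13359931180$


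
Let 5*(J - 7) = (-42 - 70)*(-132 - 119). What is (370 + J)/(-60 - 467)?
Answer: -29997/2635 ≈ -11.384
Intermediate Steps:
J = 28147/5 (J = 7 + ((-42 - 70)*(-132 - 119))/5 = 7 + (-112*(-251))/5 = 7 + (⅕)*28112 = 7 + 28112/5 = 28147/5 ≈ 5629.4)
(370 + J)/(-60 - 467) = (370 + 28147/5)/(-60 - 467) = (29997/5)/(-527) = (29997/5)*(-1/527) = -29997/2635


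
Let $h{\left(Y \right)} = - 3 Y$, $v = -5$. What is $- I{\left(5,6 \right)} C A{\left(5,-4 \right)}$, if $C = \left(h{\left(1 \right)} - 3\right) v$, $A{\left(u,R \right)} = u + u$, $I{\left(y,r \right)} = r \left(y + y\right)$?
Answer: $-18000$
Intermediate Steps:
$I{\left(y,r \right)} = 2 r y$ ($I{\left(y,r \right)} = r 2 y = 2 r y$)
$A{\left(u,R \right)} = 2 u$
$C = 30$ ($C = \left(\left(-3\right) 1 - 3\right) \left(-5\right) = \left(-3 - 3\right) \left(-5\right) = \left(-6\right) \left(-5\right) = 30$)
$- I{\left(5,6 \right)} C A{\left(5,-4 \right)} = - 2 \cdot 6 \cdot 5 \cdot 30 \cdot 2 \cdot 5 = - 60 \cdot 30 \cdot 10 = - 1800 \cdot 10 = \left(-1\right) 18000 = -18000$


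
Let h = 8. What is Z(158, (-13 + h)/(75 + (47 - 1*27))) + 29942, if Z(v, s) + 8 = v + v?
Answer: 30250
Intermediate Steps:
Z(v, s) = -8 + 2*v (Z(v, s) = -8 + (v + v) = -8 + 2*v)
Z(158, (-13 + h)/(75 + (47 - 1*27))) + 29942 = (-8 + 2*158) + 29942 = (-8 + 316) + 29942 = 308 + 29942 = 30250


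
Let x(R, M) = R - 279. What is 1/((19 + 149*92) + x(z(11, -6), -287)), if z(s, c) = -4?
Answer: 1/13444 ≈ 7.4383e-5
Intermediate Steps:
x(R, M) = -279 + R
1/((19 + 149*92) + x(z(11, -6), -287)) = 1/((19 + 149*92) + (-279 - 4)) = 1/((19 + 13708) - 283) = 1/(13727 - 283) = 1/13444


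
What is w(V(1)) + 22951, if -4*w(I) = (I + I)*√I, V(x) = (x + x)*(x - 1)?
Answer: 22951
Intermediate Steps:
V(x) = 2*x*(-1 + x) (V(x) = (2*x)*(-1 + x) = 2*x*(-1 + x))
w(I) = -I^(3/2)/2 (w(I) = -(I + I)*√I/4 = -2*I*√I/4 = -I^(3/2)/2)
w(V(1)) + 22951 = -2*√2*(-1 + 1)^(3/2)/2 + 22951 = -(2*1*0)^(3/2)/2 + 22951 = -0^(3/2)/2 + 22951 = -½*0 + 22951 = 0 + 22951 = 22951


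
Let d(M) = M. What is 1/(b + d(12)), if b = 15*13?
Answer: 1/207 ≈ 0.0048309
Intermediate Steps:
b = 195
1/(b + d(12)) = 1/(195 + 12) = 1/207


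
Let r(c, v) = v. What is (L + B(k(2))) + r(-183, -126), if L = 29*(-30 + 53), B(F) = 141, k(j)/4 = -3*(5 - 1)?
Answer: 682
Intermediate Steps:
k(j) = -48 (k(j) = 4*(-3*(5 - 1)) = 4*(-3*4) = 4*(-12) = -48)
L = 667 (L = 29*23 = 667)
(L + B(k(2))) + r(-183, -126) = (667 + 141) - 126 = 808 - 126 = 682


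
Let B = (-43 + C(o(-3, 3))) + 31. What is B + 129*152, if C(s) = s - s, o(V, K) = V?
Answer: 19596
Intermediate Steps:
C(s) = 0
B = -12 (B = (-43 + 0) + 31 = -43 + 31 = -12)
B + 129*152 = -12 + 129*152 = -12 + 19608 = 19596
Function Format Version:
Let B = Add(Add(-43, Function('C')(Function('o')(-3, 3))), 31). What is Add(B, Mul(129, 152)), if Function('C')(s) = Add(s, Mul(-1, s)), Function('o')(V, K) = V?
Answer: 19596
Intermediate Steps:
Function('C')(s) = 0
B = -12 (B = Add(Add(-43, 0), 31) = Add(-43, 31) = -12)
Add(B, Mul(129, 152)) = Add(-12, Mul(129, 152)) = Add(-12, 19608) = 19596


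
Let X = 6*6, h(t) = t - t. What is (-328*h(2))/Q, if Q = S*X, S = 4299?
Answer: 0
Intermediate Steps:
h(t) = 0
X = 36
Q = 154764 (Q = 4299*36 = 154764)
(-328*h(2))/Q = -328*0/154764 = 0*(1/154764) = 0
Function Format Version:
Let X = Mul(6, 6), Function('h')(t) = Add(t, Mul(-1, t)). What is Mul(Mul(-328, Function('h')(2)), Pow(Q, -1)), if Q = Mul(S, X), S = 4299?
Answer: 0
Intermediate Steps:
Function('h')(t) = 0
X = 36
Q = 154764 (Q = Mul(4299, 36) = 154764)
Mul(Mul(-328, Function('h')(2)), Pow(Q, -1)) = Mul(Mul(-328, 0), Pow(154764, -1)) = Mul(0, Rational(1, 154764)) = 0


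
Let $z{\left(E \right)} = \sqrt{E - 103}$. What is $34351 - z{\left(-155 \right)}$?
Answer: $34351 - i \sqrt{258} \approx 34351.0 - 16.062 i$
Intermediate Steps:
$z{\left(E \right)} = \sqrt{-103 + E}$
$34351 - z{\left(-155 \right)} = 34351 - \sqrt{-103 - 155} = 34351 - \sqrt{-258} = 34351 - i \sqrt{258}$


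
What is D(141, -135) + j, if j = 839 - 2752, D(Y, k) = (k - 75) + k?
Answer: -2258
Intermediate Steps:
D(Y, k) = -75 + 2*k (D(Y, k) = (-75 + k) + k = -75 + 2*k)
j = -1913
D(141, -135) + j = (-75 + 2*(-135)) - 1913 = (-75 - 270) - 1913 = -345 - 1913 = -2258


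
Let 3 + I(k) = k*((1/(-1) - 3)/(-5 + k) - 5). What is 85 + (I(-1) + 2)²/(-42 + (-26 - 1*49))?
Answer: 89405/1053 ≈ 84.905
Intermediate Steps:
I(k) = -3 + k*(-5 - 4/(-5 + k)) (I(k) = -3 + k*((1/(-1) - 3)/(-5 + k) - 5) = -3 + k*((-1 - 3)/(-5 + k) - 5) = -3 + k*(-4/(-5 + k) - 5) = -3 + k*(-5 - 4/(-5 + k)))
85 + (I(-1) + 2)²/(-42 + (-26 - 1*49)) = 85 + ((15 - 5*(-1)² + 18*(-1))/(-5 - 1) + 2)²/(-42 + (-26 - 1*49)) = 85 + ((15 - 5*1 - 18)/(-6) + 2)²/(-42 + (-26 - 49)) = 85 + (-(15 - 5 - 18)/6 + 2)²/(-42 - 75) = 85 + (-⅙*(-8) + 2)²/(-117) = 85 + (4/3 + 2)²*(-1/117) = 85 + (10/3)²*(-1/117) = 85 + (100/9)*(-1/117) = 85 - 100/1053 = 89405/1053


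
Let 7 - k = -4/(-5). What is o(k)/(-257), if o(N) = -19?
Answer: 19/257 ≈ 0.073930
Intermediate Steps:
k = 31/5 (k = 7 - (-4)/(-5) = 7 - (-4)*(-1)/5 = 7 - 1*⅘ = 7 - ⅘ = 31/5 ≈ 6.2000)
o(k)/(-257) = -19/(-257) = -19*(-1/257) = 19/257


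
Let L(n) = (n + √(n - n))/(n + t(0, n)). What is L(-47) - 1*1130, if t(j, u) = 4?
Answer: -48543/43 ≈ -1128.9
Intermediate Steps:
L(n) = n/(4 + n) (L(n) = (n + √(n - n))/(n + 4) = (n + √0)/(4 + n) = (n + 0)/(4 + n) = n/(4 + n))
L(-47) - 1*1130 = -47/(4 - 47) - 1*1130 = -47/(-43) - 1130 = -47*(-1/43) - 1130 = 47/43 - 1130 = -48543/43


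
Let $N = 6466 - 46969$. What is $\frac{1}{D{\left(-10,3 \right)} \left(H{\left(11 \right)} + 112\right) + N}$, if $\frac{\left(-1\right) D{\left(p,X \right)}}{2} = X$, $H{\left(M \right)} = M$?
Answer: $- \frac{1}{41241} \approx -2.4248 \cdot 10^{-5}$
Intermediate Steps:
$D{\left(p,X \right)} = - 2 X$
$N = -40503$ ($N = 6466 - 46969 = -40503$)
$\frac{1}{D{\left(-10,3 \right)} \left(H{\left(11 \right)} + 112\right) + N} = \frac{1}{\left(-2\right) 3 \left(11 + 112\right) - 40503} = \frac{1}{\left(-6\right) 123 - 40503} = \frac{1}{-738 - 40503} = \frac{1}{-41241} = - \frac{1}{41241}$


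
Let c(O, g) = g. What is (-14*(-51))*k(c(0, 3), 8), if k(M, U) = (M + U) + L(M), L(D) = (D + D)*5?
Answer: 29274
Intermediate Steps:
L(D) = 10*D (L(D) = (2*D)*5 = 10*D)
k(M, U) = U + 11*M (k(M, U) = (M + U) + 10*M = U + 11*M)
(-14*(-51))*k(c(0, 3), 8) = (-14*(-51))*(8 + 11*3) = 714*(8 + 33) = 714*41 = 29274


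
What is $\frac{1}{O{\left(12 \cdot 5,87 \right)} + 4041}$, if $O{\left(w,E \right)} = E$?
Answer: $\frac{1}{4128} \approx 0.00024225$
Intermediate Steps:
$\frac{1}{O{\left(12 \cdot 5,87 \right)} + 4041} = \frac{1}{87 + 4041} = \frac{1}{4128}$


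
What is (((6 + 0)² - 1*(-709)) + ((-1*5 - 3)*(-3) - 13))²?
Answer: 571536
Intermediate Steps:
(((6 + 0)² - 1*(-709)) + ((-1*5 - 3)*(-3) - 13))² = ((6² + 709) + ((-5 - 3)*(-3) - 13))² = ((36 + 709) + (-8*(-3) - 13))² = (745 + (24 - 13))² = (745 + 11)² = 756² = 571536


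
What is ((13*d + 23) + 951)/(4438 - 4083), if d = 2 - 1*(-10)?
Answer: 226/71 ≈ 3.1831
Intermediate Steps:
d = 12 (d = 2 + 10 = 12)
((13*d + 23) + 951)/(4438 - 4083) = ((13*12 + 23) + 951)/(4438 - 4083) = ((156 + 23) + 951)/355 = (179 + 951)*(1/355) = 1130*(1/355) = 226/71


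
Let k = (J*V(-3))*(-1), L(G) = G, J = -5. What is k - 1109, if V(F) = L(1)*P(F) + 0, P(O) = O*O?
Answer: -1064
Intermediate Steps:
P(O) = O²
V(F) = F² (V(F) = 1*F² + 0 = F² + 0 = F²)
k = 45 (k = -5*(-3)²*(-1) = -5*9*(-1) = -45*(-1) = 45)
k - 1109 = 45 - 1109 = -1064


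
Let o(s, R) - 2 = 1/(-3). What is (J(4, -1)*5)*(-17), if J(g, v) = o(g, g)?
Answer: -425/3 ≈ -141.67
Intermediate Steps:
o(s, R) = 5/3 (o(s, R) = 2 + 1/(-3) = 2 - ⅓ = 5/3)
J(g, v) = 5/3
(J(4, -1)*5)*(-17) = ((5/3)*5)*(-17) = (25/3)*(-17) = -425/3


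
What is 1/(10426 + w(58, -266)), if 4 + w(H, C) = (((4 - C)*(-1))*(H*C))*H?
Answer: 1/241612902 ≈ 4.1389e-9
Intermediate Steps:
w(H, C) = -4 + C*H²*(-4 + C) (w(H, C) = -4 + (((4 - C)*(-1))*(H*C))*H = -4 + ((-4 + C)*(C*H))*H = -4 + (C*H*(-4 + C))*H = -4 + C*H²*(-4 + C))
1/(10426 + w(58, -266)) = 1/(10426 + (-4 + (-266)²*58² - 4*(-266)*58²)) = 1/(10426 + (-4 + 70756*3364 - 4*(-266)*3364)) = 1/(10426 + (-4 + 238023184 + 3579296)) = 1/(10426 + 241602476) = 1/241612902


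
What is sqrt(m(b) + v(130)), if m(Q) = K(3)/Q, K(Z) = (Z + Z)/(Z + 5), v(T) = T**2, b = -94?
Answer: sqrt(597313318)/188 ≈ 130.00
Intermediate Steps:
K(Z) = 2*Z/(5 + Z) (K(Z) = (2*Z)/(5 + Z) = 2*Z/(5 + Z))
m(Q) = 3/(4*Q) (m(Q) = (2*3/(5 + 3))/Q = (2*3/8)/Q = (2*3*(1/8))/Q = 3/(4*Q))
sqrt(m(b) + v(130)) = sqrt((3/4)/(-94) + 130**2) = sqrt((3/4)*(-1/94) + 16900) = sqrt(-3/376 + 16900) = sqrt(6354397/376) = sqrt(597313318)/188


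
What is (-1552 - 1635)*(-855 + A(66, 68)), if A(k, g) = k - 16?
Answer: 2565535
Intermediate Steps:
A(k, g) = -16 + k
(-1552 - 1635)*(-855 + A(66, 68)) = (-1552 - 1635)*(-855 + (-16 + 66)) = -3187*(-855 + 50) = -3187*(-805) = 2565535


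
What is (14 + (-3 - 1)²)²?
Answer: 900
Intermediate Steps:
(14 + (-3 - 1)²)² = (14 + (-4)²)² = (14 + 16)² = 30² = 900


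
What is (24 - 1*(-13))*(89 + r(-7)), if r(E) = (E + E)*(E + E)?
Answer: 10545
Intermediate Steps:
r(E) = 4*E² (r(E) = (2*E)*(2*E) = 4*E²)
(24 - 1*(-13))*(89 + r(-7)) = (24 - 1*(-13))*(89 + 4*(-7)²) = (24 + 13)*(89 + 4*49) = 37*(89 + 196) = 37*285 = 10545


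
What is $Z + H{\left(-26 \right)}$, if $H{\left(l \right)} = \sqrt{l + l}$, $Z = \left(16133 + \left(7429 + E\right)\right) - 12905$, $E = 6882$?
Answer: $17539 + 2 i \sqrt{13} \approx 17539.0 + 7.2111 i$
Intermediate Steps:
$Z = 17539$ ($Z = \left(16133 + \left(7429 + 6882\right)\right) - 12905 = \left(16133 + 14311\right) - 12905 = 30444 - 12905 = 17539$)
$H{\left(l \right)} = \sqrt{2} \sqrt{l}$ ($H{\left(l \right)} = \sqrt{2 l} = \sqrt{2} \sqrt{l}$)
$Z + H{\left(-26 \right)} = 17539 + \sqrt{2} \sqrt{-26} = 17539 + \sqrt{2} i \sqrt{26} = 17539 + 2 i \sqrt{13}$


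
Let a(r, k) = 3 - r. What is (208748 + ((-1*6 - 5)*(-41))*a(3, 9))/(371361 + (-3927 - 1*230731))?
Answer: 208748/136703 ≈ 1.5270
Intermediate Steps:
(208748 + ((-1*6 - 5)*(-41))*a(3, 9))/(371361 + (-3927 - 1*230731)) = (208748 + ((-1*6 - 5)*(-41))*(3 - 1*3))/(371361 + (-3927 - 1*230731)) = (208748 + ((-6 - 5)*(-41))*(3 - 3))/(371361 + (-3927 - 230731)) = (208748 - 11*(-41)*0)/(371361 - 234658) = (208748 + 451*0)/136703 = (208748 + 0)*(1/136703) = 208748*(1/136703) = 208748/136703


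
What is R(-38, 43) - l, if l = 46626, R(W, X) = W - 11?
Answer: -46675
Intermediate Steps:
R(W, X) = -11 + W
R(-38, 43) - l = (-11 - 38) - 1*46626 = -49 - 46626 = -46675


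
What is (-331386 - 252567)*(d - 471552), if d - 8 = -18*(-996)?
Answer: 264890424048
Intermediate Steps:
d = 17936 (d = 8 - 18*(-996) = 8 + 17928 = 17936)
(-331386 - 252567)*(d - 471552) = (-331386 - 252567)*(17936 - 471552) = -583953*(-453616) = 264890424048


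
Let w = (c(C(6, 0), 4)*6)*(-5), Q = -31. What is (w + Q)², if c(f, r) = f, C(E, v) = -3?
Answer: 3481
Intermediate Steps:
w = 90 (w = -3*6*(-5) = -18*(-5) = 90)
(w + Q)² = (90 - 31)² = 59² = 3481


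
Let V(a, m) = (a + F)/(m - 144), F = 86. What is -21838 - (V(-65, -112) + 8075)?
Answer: -7657707/256 ≈ -29913.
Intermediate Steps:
V(a, m) = (86 + a)/(-144 + m) (V(a, m) = (a + 86)/(m - 144) = (86 + a)/(-144 + m))
-21838 - (V(-65, -112) + 8075) = -21838 - ((86 - 65)/(-144 - 112) + 8075) = -21838 - (21/(-256) + 8075) = -21838 - (-1/256*21 + 8075) = -21838 - (-21/256 + 8075) = -21838 - 1*2067179/256 = -21838 - 2067179/256 = -7657707/256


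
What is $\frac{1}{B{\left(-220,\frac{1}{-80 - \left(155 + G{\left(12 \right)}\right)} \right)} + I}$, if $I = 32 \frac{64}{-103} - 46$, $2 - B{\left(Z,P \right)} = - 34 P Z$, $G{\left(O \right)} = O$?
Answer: $- \frac{25441}{854820} \approx -0.029762$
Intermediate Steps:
$B{\left(Z,P \right)} = 2 + 34 P Z$ ($B{\left(Z,P \right)} = 2 - - 34 P Z = 2 + 34 P Z$)
$I = - \frac{6786}{103}$ ($I = 32 \cdot 64 \left(- \frac{1}{103}\right) - 46 = 32 \left(- \frac{64}{103}\right) - 46 = - \frac{2048}{103} - 46 = - \frac{6786}{103} \approx -65.884$)
$\frac{1}{B{\left(-220,\frac{1}{-80 - \left(155 + G{\left(12 \right)}\right)} \right)} + I} = \frac{1}{\left(2 + 34 \frac{1}{-80 - 167} \left(-220\right)\right) - \frac{6786}{103}} = \frac{1}{\left(2 + 34 \frac{1}{-247} \left(-220\right)\right) - \frac{6786}{103}} = \frac{1}{\left(2 + 34 \left(- \frac{1}{247}\right) \left(-220\right)\right) - \frac{6786}{103}} = \frac{1}{\left(2 + \frac{7480}{247}\right) - \frac{6786}{103}} = \frac{1}{\frac{7974}{247} - \frac{6786}{103}} = \frac{1}{- \frac{854820}{25441}} = - \frac{25441}{854820}$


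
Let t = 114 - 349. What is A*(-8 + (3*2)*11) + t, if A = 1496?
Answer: 86533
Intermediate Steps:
t = -235
A*(-8 + (3*2)*11) + t = 1496*(-8 + (3*2)*11) - 235 = 1496*(-8 + 6*11) - 235 = 1496*(-8 + 66) - 235 = 1496*58 - 235 = 86768 - 235 = 86533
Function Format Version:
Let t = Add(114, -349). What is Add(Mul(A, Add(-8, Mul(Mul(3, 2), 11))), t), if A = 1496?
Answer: 86533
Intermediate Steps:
t = -235
Add(Mul(A, Add(-8, Mul(Mul(3, 2), 11))), t) = Add(Mul(1496, Add(-8, Mul(Mul(3, 2), 11))), -235) = Add(Mul(1496, Add(-8, Mul(6, 11))), -235) = Add(Mul(1496, Add(-8, 66)), -235) = Add(Mul(1496, 58), -235) = Add(86768, -235) = 86533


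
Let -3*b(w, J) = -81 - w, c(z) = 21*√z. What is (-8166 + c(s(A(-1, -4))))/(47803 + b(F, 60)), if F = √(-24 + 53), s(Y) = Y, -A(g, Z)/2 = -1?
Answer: -3515218020/20589380071 - 63*√58/20589380071 + 24498*√29/20589380071 + 9039870*√2/20589380071 ≈ -0.17010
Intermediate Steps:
A(g, Z) = 2 (A(g, Z) = -2*(-1) = 2)
F = √29 ≈ 5.3852
b(w, J) = 27 + w/3 (b(w, J) = -(-81 - w)/3 = 27 + w/3)
(-8166 + c(s(A(-1, -4))))/(47803 + b(F, 60)) = (-8166 + 21*√2)/(47803 + (27 + √29/3)) = (-8166 + 21*√2)/(47830 + √29/3)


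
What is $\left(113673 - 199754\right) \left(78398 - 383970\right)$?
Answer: $26303943332$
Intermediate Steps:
$\left(113673 - 199754\right) \left(78398 - 383970\right) = \left(-86081\right) \left(-305572\right) = 26303943332$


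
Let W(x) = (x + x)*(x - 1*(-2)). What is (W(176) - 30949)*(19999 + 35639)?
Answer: 1764114066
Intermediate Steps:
W(x) = 2*x*(2 + x) (W(x) = (2*x)*(x + 2) = (2*x)*(2 + x) = 2*x*(2 + x))
(W(176) - 30949)*(19999 + 35639) = (2*176*(2 + 176) - 30949)*(19999 + 35639) = (2*176*178 - 30949)*55638 = (62656 - 30949)*55638 = 31707*55638 = 1764114066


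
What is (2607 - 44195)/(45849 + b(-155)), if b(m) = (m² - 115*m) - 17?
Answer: -20794/43841 ≈ -0.47430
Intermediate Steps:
b(m) = -17 + m² - 115*m
(2607 - 44195)/(45849 + b(-155)) = (2607 - 44195)/(45849 + (-17 + (-155)² - 115*(-155))) = -41588/(45849 + (-17 + 24025 + 17825)) = -41588/(45849 + 41833) = -41588/87682 = -41588*1/87682 = -20794/43841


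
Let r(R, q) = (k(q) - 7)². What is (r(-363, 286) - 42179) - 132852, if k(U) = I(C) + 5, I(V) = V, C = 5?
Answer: -175022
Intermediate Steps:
k(U) = 10 (k(U) = 5 + 5 = 10)
r(R, q) = 9 (r(R, q) = (10 - 7)² = 3² = 9)
(r(-363, 286) - 42179) - 132852 = (9 - 42179) - 132852 = -42170 - 132852 = -175022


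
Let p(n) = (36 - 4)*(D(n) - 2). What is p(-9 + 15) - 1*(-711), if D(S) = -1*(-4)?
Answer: 775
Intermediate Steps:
D(S) = 4
p(n) = 64 (p(n) = (36 - 4)*(4 - 2) = 32*2 = 64)
p(-9 + 15) - 1*(-711) = 64 - 1*(-711) = 64 + 711 = 775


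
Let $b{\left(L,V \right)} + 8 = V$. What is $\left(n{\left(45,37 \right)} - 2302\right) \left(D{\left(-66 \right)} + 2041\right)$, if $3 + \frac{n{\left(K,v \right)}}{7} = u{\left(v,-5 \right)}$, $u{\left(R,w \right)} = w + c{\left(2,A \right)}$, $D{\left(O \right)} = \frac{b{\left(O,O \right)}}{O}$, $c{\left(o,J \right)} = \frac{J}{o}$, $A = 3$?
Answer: $- \frac{52732675}{11} \approx -4.7939 \cdot 10^{6}$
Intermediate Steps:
$b{\left(L,V \right)} = -8 + V$
$D{\left(O \right)} = \frac{-8 + O}{O}$
$u{\left(R,w \right)} = \frac{3}{2} + w$ ($u{\left(R,w \right)} = w + \frac{3}{2} = \frac{3}{2} + w$)
$n{\left(K,v \right)} = - \frac{91}{2}$ ($n{\left(K,v \right)} = -21 + 7 \left(\frac{3}{2} - 5\right) = -21 + 7 \left(- \frac{7}{2}\right) = -21 - \frac{49}{2} = - \frac{91}{2}$)
$\left(n{\left(45,37 \right)} - 2302\right) \left(D{\left(-66 \right)} + 2041\right) = \left(- \frac{91}{2} - 2302\right) \left(\frac{-8 - 66}{-66} + 2041\right) = - \frac{4695 \left(\left(- \frac{1}{66}\right) \left(-74\right) + 2041\right)}{2} = - \frac{4695 \left(\frac{37}{33} + 2041\right)}{2} = \left(- \frac{4695}{2}\right) \frac{67390}{33} = - \frac{52732675}{11}$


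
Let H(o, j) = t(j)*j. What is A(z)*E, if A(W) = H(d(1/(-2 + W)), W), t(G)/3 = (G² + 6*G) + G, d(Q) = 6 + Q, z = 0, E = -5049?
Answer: 0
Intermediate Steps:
t(G) = 3*G² + 21*G (t(G) = 3*((G² + 6*G) + G) = 3*(G² + 7*G) = 3*G² + 21*G)
H(o, j) = 3*j²*(7 + j) (H(o, j) = (3*j*(7 + j))*j = 3*j²*(7 + j))
A(W) = 3*W²*(7 + W)
A(z)*E = (3*0²*(7 + 0))*(-5049) = (3*0*7)*(-5049) = 0*(-5049) = 0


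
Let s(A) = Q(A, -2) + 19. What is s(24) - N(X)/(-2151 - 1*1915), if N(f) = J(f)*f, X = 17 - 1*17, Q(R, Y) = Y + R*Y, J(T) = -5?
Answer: -31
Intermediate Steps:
X = 0 (X = 17 - 17 = 0)
s(A) = 17 - 2*A (s(A) = -2*(1 + A) + 19 = (-2 - 2*A) + 19 = 17 - 2*A)
N(f) = -5*f
s(24) - N(X)/(-2151 - 1*1915) = (17 - 2*24) - (-5*0)/(-2151 - 1*1915) = (17 - 48) - 0/(-2151 - 1915) = -31 - 0/(-4066) = -31 - 0*(-1)/4066 = -31 - 1*0 = -31 + 0 = -31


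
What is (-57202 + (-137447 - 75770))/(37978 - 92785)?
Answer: 270419/54807 ≈ 4.9340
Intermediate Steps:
(-57202 + (-137447 - 75770))/(37978 - 92785) = (-57202 - 213217)/(-54807) = -270419*(-1/54807) = 270419/54807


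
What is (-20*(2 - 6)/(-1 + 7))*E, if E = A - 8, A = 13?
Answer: 200/3 ≈ 66.667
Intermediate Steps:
E = 5 (E = 13 - 8 = 5)
(-20*(2 - 6)/(-1 + 7))*E = -20*(2 - 6)/(-1 + 7)*5 = -(-80)/6*5 = -20*(-⅔)*5 = (40/3)*5 = 200/3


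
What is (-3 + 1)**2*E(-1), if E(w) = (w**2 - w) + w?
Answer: 4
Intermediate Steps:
E(w) = w**2
(-3 + 1)**2*E(-1) = (-3 + 1)**2*(-1)**2 = (-2)**2*1 = 4*1 = 4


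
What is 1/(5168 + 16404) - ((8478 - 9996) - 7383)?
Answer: 192012373/21572 ≈ 8901.0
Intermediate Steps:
1/(5168 + 16404) - ((8478 - 9996) - 7383) = 1/21572 - (-1518 - 7383) = 1/21572 - 1*(-8901) = 1/21572 + 8901 = 192012373/21572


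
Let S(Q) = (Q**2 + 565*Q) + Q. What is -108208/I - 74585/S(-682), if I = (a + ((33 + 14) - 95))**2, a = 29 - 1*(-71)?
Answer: -547639321/13369928 ≈ -40.961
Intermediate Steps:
a = 100 (a = 29 + 71 = 100)
S(Q) = Q**2 + 566*Q
I = 2704 (I = (100 + ((33 + 14) - 95))**2 = (100 + (47 - 95))**2 = (100 - 48)**2 = 52**2 = 2704)
-108208/I - 74585/S(-682) = -108208/2704 - 74585*(-1/(682*(566 - 682))) = -108208*1/2704 - 74585/((-682*(-116))) = -6763/169 - 74585/79112 = -547639321/13369928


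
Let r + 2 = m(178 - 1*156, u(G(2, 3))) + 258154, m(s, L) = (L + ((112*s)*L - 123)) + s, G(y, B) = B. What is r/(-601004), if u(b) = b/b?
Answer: -65129/150251 ≈ -0.43347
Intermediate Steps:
u(b) = 1
m(s, L) = -123 + L + s + 112*L*s (m(s, L) = (L + (112*L*s - 123)) + s = (L + (-123 + 112*L*s)) + s = (-123 + L + 112*L*s) + s = -123 + L + s + 112*L*s)
r = 260516 (r = -2 + ((-123 + 1 + (178 - 1*156) + 112*1*(178 - 1*156)) + 258154) = -2 + ((-123 + 1 + (178 - 156) + 112*1*(178 - 156)) + 258154) = -2 + ((-123 + 1 + 22 + 112*1*22) + 258154) = -2 + ((-123 + 1 + 22 + 2464) + 258154) = -2 + (2364 + 258154) = -2 + 260518 = 260516)
r/(-601004) = 260516/(-601004) = 260516*(-1/601004) = -65129/150251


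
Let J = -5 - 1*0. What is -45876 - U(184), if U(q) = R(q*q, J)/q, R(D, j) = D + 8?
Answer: -1059381/23 ≈ -46060.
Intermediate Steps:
J = -5 (J = -5 + 0 = -5)
R(D, j) = 8 + D
U(q) = (8 + q²)/q (U(q) = (8 + q*q)/q = (8 + q²)/q)
-45876 - U(184) = -45876 - (184 + 8/184) = -45876 - (184 + 8*(1/184)) = -45876 - (184 + 1/23) = -45876 - 1*4233/23 = -45876 - 4233/23 = -1059381/23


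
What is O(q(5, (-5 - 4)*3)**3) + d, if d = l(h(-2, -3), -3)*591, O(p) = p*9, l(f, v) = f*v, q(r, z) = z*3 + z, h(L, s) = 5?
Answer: -11346273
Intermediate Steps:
q(r, z) = 4*z (q(r, z) = 3*z + z = 4*z)
O(p) = 9*p
d = -8865 (d = (5*(-3))*591 = -15*591 = -8865)
O(q(5, (-5 - 4)*3)**3) + d = 9*(4*((-5 - 4)*3))**3 - 8865 = 9*(4*(-9*3))**3 - 8865 = 9*(4*(-27))**3 - 8865 = 9*(-108)**3 - 8865 = 9*(-1259712) - 8865 = -11337408 - 8865 = -11346273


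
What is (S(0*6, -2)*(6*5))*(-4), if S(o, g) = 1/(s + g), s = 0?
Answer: 60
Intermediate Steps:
S(o, g) = 1/g (S(o, g) = 1/(0 + g) = 1/g)
(S(0*6, -2)*(6*5))*(-4) = ((6*5)/(-2))*(-4) = -½*30*(-4) = -15*(-4) = 60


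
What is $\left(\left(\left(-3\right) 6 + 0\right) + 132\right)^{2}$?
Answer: $12996$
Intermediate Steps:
$\left(\left(\left(-3\right) 6 + 0\right) + 132\right)^{2} = \left(\left(-18 + 0\right) + 132\right)^{2} = \left(-18 + 132\right)^{2} = 114^{2} = 12996$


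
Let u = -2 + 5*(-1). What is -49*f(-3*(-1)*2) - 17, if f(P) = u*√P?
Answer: -17 + 343*√6 ≈ 823.17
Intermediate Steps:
u = -7 (u = -2 - 5 = -7)
f(P) = -7*√P
-49*f(-3*(-1)*2) - 17 = -(-343)*√(-3*(-1)*2) - 17 = -(-343)*√(3*2) - 17 = -(-343)*√6 - 17 = 343*√6 - 17 = -17 + 343*√6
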